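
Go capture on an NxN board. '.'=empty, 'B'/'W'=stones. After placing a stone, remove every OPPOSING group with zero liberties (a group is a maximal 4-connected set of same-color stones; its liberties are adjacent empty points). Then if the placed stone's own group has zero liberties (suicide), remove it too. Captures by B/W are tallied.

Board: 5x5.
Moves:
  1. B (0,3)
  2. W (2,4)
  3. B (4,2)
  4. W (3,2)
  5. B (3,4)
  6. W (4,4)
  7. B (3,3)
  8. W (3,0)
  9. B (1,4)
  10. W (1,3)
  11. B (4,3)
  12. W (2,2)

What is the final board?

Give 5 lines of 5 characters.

Answer: ...B.
...WB
..W.W
W.WBB
..BB.

Derivation:
Move 1: B@(0,3) -> caps B=0 W=0
Move 2: W@(2,4) -> caps B=0 W=0
Move 3: B@(4,2) -> caps B=0 W=0
Move 4: W@(3,2) -> caps B=0 W=0
Move 5: B@(3,4) -> caps B=0 W=0
Move 6: W@(4,4) -> caps B=0 W=0
Move 7: B@(3,3) -> caps B=0 W=0
Move 8: W@(3,0) -> caps B=0 W=0
Move 9: B@(1,4) -> caps B=0 W=0
Move 10: W@(1,3) -> caps B=0 W=0
Move 11: B@(4,3) -> caps B=1 W=0
Move 12: W@(2,2) -> caps B=1 W=0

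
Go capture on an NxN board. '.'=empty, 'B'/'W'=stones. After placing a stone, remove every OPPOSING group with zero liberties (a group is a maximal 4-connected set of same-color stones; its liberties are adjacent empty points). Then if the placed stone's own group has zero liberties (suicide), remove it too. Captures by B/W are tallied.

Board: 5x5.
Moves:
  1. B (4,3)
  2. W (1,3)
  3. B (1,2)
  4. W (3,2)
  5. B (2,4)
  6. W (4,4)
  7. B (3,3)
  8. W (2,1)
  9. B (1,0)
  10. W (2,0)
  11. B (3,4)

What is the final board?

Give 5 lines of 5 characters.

Answer: .....
B.BW.
WW..B
..WBB
...B.

Derivation:
Move 1: B@(4,3) -> caps B=0 W=0
Move 2: W@(1,3) -> caps B=0 W=0
Move 3: B@(1,2) -> caps B=0 W=0
Move 4: W@(3,2) -> caps B=0 W=0
Move 5: B@(2,4) -> caps B=0 W=0
Move 6: W@(4,4) -> caps B=0 W=0
Move 7: B@(3,3) -> caps B=0 W=0
Move 8: W@(2,1) -> caps B=0 W=0
Move 9: B@(1,0) -> caps B=0 W=0
Move 10: W@(2,0) -> caps B=0 W=0
Move 11: B@(3,4) -> caps B=1 W=0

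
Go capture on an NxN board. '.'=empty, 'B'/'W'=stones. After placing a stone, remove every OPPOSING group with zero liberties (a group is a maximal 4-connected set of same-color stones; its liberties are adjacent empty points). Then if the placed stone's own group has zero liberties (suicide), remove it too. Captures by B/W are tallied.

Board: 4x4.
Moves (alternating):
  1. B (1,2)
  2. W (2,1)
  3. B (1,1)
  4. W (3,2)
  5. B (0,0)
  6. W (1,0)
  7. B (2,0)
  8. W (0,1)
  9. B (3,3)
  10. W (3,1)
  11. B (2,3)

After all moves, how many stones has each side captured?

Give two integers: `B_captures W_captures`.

Answer: 1 0

Derivation:
Move 1: B@(1,2) -> caps B=0 W=0
Move 2: W@(2,1) -> caps B=0 W=0
Move 3: B@(1,1) -> caps B=0 W=0
Move 4: W@(3,2) -> caps B=0 W=0
Move 5: B@(0,0) -> caps B=0 W=0
Move 6: W@(1,0) -> caps B=0 W=0
Move 7: B@(2,0) -> caps B=1 W=0
Move 8: W@(0,1) -> caps B=1 W=0
Move 9: B@(3,3) -> caps B=1 W=0
Move 10: W@(3,1) -> caps B=1 W=0
Move 11: B@(2,3) -> caps B=1 W=0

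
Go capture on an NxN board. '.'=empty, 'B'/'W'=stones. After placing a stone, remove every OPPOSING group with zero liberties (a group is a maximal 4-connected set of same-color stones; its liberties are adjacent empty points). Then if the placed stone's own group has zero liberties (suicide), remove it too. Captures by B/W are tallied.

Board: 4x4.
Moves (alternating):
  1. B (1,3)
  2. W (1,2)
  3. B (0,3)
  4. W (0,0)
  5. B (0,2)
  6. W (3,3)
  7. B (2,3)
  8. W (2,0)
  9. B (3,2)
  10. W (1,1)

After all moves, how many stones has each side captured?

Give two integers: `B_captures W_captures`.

Answer: 1 0

Derivation:
Move 1: B@(1,3) -> caps B=0 W=0
Move 2: W@(1,2) -> caps B=0 W=0
Move 3: B@(0,3) -> caps B=0 W=0
Move 4: W@(0,0) -> caps B=0 W=0
Move 5: B@(0,2) -> caps B=0 W=0
Move 6: W@(3,3) -> caps B=0 W=0
Move 7: B@(2,3) -> caps B=0 W=0
Move 8: W@(2,0) -> caps B=0 W=0
Move 9: B@(3,2) -> caps B=1 W=0
Move 10: W@(1,1) -> caps B=1 W=0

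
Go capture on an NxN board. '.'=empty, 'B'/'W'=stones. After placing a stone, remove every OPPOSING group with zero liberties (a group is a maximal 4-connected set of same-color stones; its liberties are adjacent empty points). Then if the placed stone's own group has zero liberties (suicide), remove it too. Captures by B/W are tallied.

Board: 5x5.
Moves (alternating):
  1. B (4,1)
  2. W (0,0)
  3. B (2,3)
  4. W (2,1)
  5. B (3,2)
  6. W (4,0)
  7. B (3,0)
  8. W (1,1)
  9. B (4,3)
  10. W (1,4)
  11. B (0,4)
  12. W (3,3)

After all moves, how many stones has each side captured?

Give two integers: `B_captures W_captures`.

Answer: 1 0

Derivation:
Move 1: B@(4,1) -> caps B=0 W=0
Move 2: W@(0,0) -> caps B=0 W=0
Move 3: B@(2,3) -> caps B=0 W=0
Move 4: W@(2,1) -> caps B=0 W=0
Move 5: B@(3,2) -> caps B=0 W=0
Move 6: W@(4,0) -> caps B=0 W=0
Move 7: B@(3,0) -> caps B=1 W=0
Move 8: W@(1,1) -> caps B=1 W=0
Move 9: B@(4,3) -> caps B=1 W=0
Move 10: W@(1,4) -> caps B=1 W=0
Move 11: B@(0,4) -> caps B=1 W=0
Move 12: W@(3,3) -> caps B=1 W=0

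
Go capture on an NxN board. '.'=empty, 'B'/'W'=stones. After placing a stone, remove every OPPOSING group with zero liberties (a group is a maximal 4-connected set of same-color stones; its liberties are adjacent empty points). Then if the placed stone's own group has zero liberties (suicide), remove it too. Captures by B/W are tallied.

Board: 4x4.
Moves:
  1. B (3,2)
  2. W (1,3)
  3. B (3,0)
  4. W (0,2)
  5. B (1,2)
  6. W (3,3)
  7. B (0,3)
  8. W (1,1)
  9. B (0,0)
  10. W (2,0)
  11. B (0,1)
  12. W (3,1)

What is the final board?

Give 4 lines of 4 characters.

Move 1: B@(3,2) -> caps B=0 W=0
Move 2: W@(1,3) -> caps B=0 W=0
Move 3: B@(3,0) -> caps B=0 W=0
Move 4: W@(0,2) -> caps B=0 W=0
Move 5: B@(1,2) -> caps B=0 W=0
Move 6: W@(3,3) -> caps B=0 W=0
Move 7: B@(0,3) -> caps B=0 W=0
Move 8: W@(1,1) -> caps B=0 W=0
Move 9: B@(0,0) -> caps B=0 W=0
Move 10: W@(2,0) -> caps B=0 W=0
Move 11: B@(0,1) -> caps B=0 W=0
Move 12: W@(3,1) -> caps B=0 W=1

Answer: BBW.
.WBW
W...
.WBW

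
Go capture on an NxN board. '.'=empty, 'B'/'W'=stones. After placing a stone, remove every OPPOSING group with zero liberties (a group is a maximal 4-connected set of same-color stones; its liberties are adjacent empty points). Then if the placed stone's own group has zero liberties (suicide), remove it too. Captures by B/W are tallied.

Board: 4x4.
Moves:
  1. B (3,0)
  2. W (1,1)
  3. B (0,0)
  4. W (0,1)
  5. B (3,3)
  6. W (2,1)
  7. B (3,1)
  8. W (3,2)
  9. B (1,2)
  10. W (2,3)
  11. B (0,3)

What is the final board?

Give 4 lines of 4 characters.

Answer: BW.B
.WB.
.W.W
BBW.

Derivation:
Move 1: B@(3,0) -> caps B=0 W=0
Move 2: W@(1,1) -> caps B=0 W=0
Move 3: B@(0,0) -> caps B=0 W=0
Move 4: W@(0,1) -> caps B=0 W=0
Move 5: B@(3,3) -> caps B=0 W=0
Move 6: W@(2,1) -> caps B=0 W=0
Move 7: B@(3,1) -> caps B=0 W=0
Move 8: W@(3,2) -> caps B=0 W=0
Move 9: B@(1,2) -> caps B=0 W=0
Move 10: W@(2,3) -> caps B=0 W=1
Move 11: B@(0,3) -> caps B=0 W=1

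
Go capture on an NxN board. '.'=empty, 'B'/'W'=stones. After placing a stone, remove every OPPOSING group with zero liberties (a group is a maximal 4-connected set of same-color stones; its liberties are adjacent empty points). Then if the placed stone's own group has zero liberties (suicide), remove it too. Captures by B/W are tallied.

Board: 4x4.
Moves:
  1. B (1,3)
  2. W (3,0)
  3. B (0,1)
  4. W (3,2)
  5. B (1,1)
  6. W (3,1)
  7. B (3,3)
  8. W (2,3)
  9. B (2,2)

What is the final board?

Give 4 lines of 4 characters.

Answer: .B..
.B.B
..BW
WWW.

Derivation:
Move 1: B@(1,3) -> caps B=0 W=0
Move 2: W@(3,0) -> caps B=0 W=0
Move 3: B@(0,1) -> caps B=0 W=0
Move 4: W@(3,2) -> caps B=0 W=0
Move 5: B@(1,1) -> caps B=0 W=0
Move 6: W@(3,1) -> caps B=0 W=0
Move 7: B@(3,3) -> caps B=0 W=0
Move 8: W@(2,3) -> caps B=0 W=1
Move 9: B@(2,2) -> caps B=0 W=1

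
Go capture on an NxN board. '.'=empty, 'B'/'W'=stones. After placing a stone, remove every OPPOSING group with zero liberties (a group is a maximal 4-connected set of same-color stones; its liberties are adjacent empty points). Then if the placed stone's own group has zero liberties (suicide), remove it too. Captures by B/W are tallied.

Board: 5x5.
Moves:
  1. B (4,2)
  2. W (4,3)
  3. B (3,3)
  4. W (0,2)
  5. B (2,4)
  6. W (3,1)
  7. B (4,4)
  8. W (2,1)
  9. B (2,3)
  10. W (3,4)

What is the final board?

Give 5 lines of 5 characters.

Move 1: B@(4,2) -> caps B=0 W=0
Move 2: W@(4,3) -> caps B=0 W=0
Move 3: B@(3,3) -> caps B=0 W=0
Move 4: W@(0,2) -> caps B=0 W=0
Move 5: B@(2,4) -> caps B=0 W=0
Move 6: W@(3,1) -> caps B=0 W=0
Move 7: B@(4,4) -> caps B=1 W=0
Move 8: W@(2,1) -> caps B=1 W=0
Move 9: B@(2,3) -> caps B=1 W=0
Move 10: W@(3,4) -> caps B=1 W=0

Answer: ..W..
.....
.W.BB
.W.B.
..B.B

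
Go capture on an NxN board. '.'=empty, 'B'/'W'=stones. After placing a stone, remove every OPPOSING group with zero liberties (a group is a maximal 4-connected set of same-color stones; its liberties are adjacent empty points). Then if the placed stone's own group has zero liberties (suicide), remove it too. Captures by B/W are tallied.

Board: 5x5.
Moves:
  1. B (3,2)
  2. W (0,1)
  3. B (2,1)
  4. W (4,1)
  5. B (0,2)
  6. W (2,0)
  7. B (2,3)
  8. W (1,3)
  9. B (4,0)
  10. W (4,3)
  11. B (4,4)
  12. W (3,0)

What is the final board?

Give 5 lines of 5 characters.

Answer: .WB..
...W.
WB.B.
W.B..
.W.WB

Derivation:
Move 1: B@(3,2) -> caps B=0 W=0
Move 2: W@(0,1) -> caps B=0 W=0
Move 3: B@(2,1) -> caps B=0 W=0
Move 4: W@(4,1) -> caps B=0 W=0
Move 5: B@(0,2) -> caps B=0 W=0
Move 6: W@(2,0) -> caps B=0 W=0
Move 7: B@(2,3) -> caps B=0 W=0
Move 8: W@(1,3) -> caps B=0 W=0
Move 9: B@(4,0) -> caps B=0 W=0
Move 10: W@(4,3) -> caps B=0 W=0
Move 11: B@(4,4) -> caps B=0 W=0
Move 12: W@(3,0) -> caps B=0 W=1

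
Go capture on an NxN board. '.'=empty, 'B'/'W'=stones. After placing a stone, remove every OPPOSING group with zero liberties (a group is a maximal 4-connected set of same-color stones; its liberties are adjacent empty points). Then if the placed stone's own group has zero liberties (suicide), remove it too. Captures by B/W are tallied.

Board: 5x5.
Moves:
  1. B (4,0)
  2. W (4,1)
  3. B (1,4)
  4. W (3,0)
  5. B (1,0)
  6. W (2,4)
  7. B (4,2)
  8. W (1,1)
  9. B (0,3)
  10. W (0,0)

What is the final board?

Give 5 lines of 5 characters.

Move 1: B@(4,0) -> caps B=0 W=0
Move 2: W@(4,1) -> caps B=0 W=0
Move 3: B@(1,4) -> caps B=0 W=0
Move 4: W@(3,0) -> caps B=0 W=1
Move 5: B@(1,0) -> caps B=0 W=1
Move 6: W@(2,4) -> caps B=0 W=1
Move 7: B@(4,2) -> caps B=0 W=1
Move 8: W@(1,1) -> caps B=0 W=1
Move 9: B@(0,3) -> caps B=0 W=1
Move 10: W@(0,0) -> caps B=0 W=1

Answer: W..B.
BW..B
....W
W....
.WB..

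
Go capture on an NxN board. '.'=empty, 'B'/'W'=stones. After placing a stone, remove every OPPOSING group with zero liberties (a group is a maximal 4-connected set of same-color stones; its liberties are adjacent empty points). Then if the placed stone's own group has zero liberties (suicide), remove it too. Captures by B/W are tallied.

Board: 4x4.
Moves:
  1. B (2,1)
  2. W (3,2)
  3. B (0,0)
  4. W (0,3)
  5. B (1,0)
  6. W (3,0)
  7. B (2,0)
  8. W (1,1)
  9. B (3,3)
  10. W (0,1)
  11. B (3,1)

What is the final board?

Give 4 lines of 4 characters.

Answer: BW.W
BW..
BB..
.BWB

Derivation:
Move 1: B@(2,1) -> caps B=0 W=0
Move 2: W@(3,2) -> caps B=0 W=0
Move 3: B@(0,0) -> caps B=0 W=0
Move 4: W@(0,3) -> caps B=0 W=0
Move 5: B@(1,0) -> caps B=0 W=0
Move 6: W@(3,0) -> caps B=0 W=0
Move 7: B@(2,0) -> caps B=0 W=0
Move 8: W@(1,1) -> caps B=0 W=0
Move 9: B@(3,3) -> caps B=0 W=0
Move 10: W@(0,1) -> caps B=0 W=0
Move 11: B@(3,1) -> caps B=1 W=0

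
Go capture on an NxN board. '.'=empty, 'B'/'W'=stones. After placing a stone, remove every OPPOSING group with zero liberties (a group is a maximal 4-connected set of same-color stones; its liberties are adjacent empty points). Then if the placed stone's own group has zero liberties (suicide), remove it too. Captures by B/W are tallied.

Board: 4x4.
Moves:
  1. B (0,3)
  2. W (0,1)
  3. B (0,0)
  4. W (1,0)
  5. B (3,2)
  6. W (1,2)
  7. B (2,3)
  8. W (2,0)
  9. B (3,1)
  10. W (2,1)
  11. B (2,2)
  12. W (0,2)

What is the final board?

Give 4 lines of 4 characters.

Answer: .WWB
W.W.
WWBB
.BB.

Derivation:
Move 1: B@(0,3) -> caps B=0 W=0
Move 2: W@(0,1) -> caps B=0 W=0
Move 3: B@(0,0) -> caps B=0 W=0
Move 4: W@(1,0) -> caps B=0 W=1
Move 5: B@(3,2) -> caps B=0 W=1
Move 6: W@(1,2) -> caps B=0 W=1
Move 7: B@(2,3) -> caps B=0 W=1
Move 8: W@(2,0) -> caps B=0 W=1
Move 9: B@(3,1) -> caps B=0 W=1
Move 10: W@(2,1) -> caps B=0 W=1
Move 11: B@(2,2) -> caps B=0 W=1
Move 12: W@(0,2) -> caps B=0 W=1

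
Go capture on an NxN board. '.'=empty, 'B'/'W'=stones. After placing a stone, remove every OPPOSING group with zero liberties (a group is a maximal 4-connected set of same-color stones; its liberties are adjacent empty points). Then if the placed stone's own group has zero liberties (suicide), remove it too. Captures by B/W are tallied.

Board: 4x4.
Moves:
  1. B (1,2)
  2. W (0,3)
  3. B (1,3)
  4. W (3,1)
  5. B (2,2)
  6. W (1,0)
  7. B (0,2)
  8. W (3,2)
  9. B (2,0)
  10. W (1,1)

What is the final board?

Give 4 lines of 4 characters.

Answer: ..B.
WWBB
B.B.
.WW.

Derivation:
Move 1: B@(1,2) -> caps B=0 W=0
Move 2: W@(0,3) -> caps B=0 W=0
Move 3: B@(1,3) -> caps B=0 W=0
Move 4: W@(3,1) -> caps B=0 W=0
Move 5: B@(2,2) -> caps B=0 W=0
Move 6: W@(1,0) -> caps B=0 W=0
Move 7: B@(0,2) -> caps B=1 W=0
Move 8: W@(3,2) -> caps B=1 W=0
Move 9: B@(2,0) -> caps B=1 W=0
Move 10: W@(1,1) -> caps B=1 W=0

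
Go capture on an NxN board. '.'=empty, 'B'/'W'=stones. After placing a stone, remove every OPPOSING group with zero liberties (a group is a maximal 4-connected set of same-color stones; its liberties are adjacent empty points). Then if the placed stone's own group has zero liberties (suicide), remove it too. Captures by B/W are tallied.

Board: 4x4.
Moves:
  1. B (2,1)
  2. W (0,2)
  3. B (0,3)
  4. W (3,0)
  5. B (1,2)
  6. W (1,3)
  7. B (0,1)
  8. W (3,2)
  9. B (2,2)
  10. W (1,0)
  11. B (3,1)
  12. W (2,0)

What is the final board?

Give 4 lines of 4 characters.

Move 1: B@(2,1) -> caps B=0 W=0
Move 2: W@(0,2) -> caps B=0 W=0
Move 3: B@(0,3) -> caps B=0 W=0
Move 4: W@(3,0) -> caps B=0 W=0
Move 5: B@(1,2) -> caps B=0 W=0
Move 6: W@(1,3) -> caps B=0 W=1
Move 7: B@(0,1) -> caps B=0 W=1
Move 8: W@(3,2) -> caps B=0 W=1
Move 9: B@(2,2) -> caps B=0 W=1
Move 10: W@(1,0) -> caps B=0 W=1
Move 11: B@(3,1) -> caps B=0 W=1
Move 12: W@(2,0) -> caps B=0 W=1

Answer: .BW.
W.BW
WBB.
WBW.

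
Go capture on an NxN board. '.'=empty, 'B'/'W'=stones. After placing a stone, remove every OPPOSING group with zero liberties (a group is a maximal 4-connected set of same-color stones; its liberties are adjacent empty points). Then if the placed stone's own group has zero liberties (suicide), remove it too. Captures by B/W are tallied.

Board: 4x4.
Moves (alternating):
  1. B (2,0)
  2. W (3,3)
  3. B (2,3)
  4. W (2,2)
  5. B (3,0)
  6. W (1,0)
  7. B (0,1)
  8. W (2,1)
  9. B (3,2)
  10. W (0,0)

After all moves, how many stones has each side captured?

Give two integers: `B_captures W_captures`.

Move 1: B@(2,0) -> caps B=0 W=0
Move 2: W@(3,3) -> caps B=0 W=0
Move 3: B@(2,3) -> caps B=0 W=0
Move 4: W@(2,2) -> caps B=0 W=0
Move 5: B@(3,0) -> caps B=0 W=0
Move 6: W@(1,0) -> caps B=0 W=0
Move 7: B@(0,1) -> caps B=0 W=0
Move 8: W@(2,1) -> caps B=0 W=0
Move 9: B@(3,2) -> caps B=1 W=0
Move 10: W@(0,0) -> caps B=1 W=0

Answer: 1 0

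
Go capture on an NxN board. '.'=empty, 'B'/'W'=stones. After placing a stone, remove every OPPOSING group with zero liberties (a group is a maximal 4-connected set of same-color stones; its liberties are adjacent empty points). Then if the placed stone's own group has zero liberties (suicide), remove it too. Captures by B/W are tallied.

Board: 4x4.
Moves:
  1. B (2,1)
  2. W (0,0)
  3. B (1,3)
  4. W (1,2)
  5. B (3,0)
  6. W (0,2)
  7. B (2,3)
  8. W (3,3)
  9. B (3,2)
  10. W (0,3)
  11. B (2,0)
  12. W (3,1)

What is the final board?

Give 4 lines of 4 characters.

Answer: W.WW
..WB
BB.B
B.B.

Derivation:
Move 1: B@(2,1) -> caps B=0 W=0
Move 2: W@(0,0) -> caps B=0 W=0
Move 3: B@(1,3) -> caps B=0 W=0
Move 4: W@(1,2) -> caps B=0 W=0
Move 5: B@(3,0) -> caps B=0 W=0
Move 6: W@(0,2) -> caps B=0 W=0
Move 7: B@(2,3) -> caps B=0 W=0
Move 8: W@(3,3) -> caps B=0 W=0
Move 9: B@(3,2) -> caps B=1 W=0
Move 10: W@(0,3) -> caps B=1 W=0
Move 11: B@(2,0) -> caps B=1 W=0
Move 12: W@(3,1) -> caps B=1 W=0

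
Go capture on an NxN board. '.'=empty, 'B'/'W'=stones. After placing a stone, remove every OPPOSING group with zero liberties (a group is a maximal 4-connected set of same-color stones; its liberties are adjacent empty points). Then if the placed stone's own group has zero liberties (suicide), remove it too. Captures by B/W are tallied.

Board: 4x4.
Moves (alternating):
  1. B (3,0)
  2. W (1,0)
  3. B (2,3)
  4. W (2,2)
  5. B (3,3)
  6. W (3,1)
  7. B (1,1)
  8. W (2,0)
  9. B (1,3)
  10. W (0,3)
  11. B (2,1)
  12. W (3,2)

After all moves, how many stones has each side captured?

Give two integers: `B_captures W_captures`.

Move 1: B@(3,0) -> caps B=0 W=0
Move 2: W@(1,0) -> caps B=0 W=0
Move 3: B@(2,3) -> caps B=0 W=0
Move 4: W@(2,2) -> caps B=0 W=0
Move 5: B@(3,3) -> caps B=0 W=0
Move 6: W@(3,1) -> caps B=0 W=0
Move 7: B@(1,1) -> caps B=0 W=0
Move 8: W@(2,0) -> caps B=0 W=1
Move 9: B@(1,3) -> caps B=0 W=1
Move 10: W@(0,3) -> caps B=0 W=1
Move 11: B@(2,1) -> caps B=0 W=1
Move 12: W@(3,2) -> caps B=0 W=1

Answer: 0 1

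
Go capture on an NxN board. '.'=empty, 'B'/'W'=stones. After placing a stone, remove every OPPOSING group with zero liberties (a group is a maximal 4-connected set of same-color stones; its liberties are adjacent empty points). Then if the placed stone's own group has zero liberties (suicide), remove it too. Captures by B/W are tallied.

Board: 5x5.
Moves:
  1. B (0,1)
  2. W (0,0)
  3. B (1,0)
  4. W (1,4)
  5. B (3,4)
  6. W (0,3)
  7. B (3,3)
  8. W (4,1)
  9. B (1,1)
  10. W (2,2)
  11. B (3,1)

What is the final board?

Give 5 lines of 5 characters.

Answer: .B.W.
BB..W
..W..
.B.BB
.W...

Derivation:
Move 1: B@(0,1) -> caps B=0 W=0
Move 2: W@(0,0) -> caps B=0 W=0
Move 3: B@(1,0) -> caps B=1 W=0
Move 4: W@(1,4) -> caps B=1 W=0
Move 5: B@(3,4) -> caps B=1 W=0
Move 6: W@(0,3) -> caps B=1 W=0
Move 7: B@(3,3) -> caps B=1 W=0
Move 8: W@(4,1) -> caps B=1 W=0
Move 9: B@(1,1) -> caps B=1 W=0
Move 10: W@(2,2) -> caps B=1 W=0
Move 11: B@(3,1) -> caps B=1 W=0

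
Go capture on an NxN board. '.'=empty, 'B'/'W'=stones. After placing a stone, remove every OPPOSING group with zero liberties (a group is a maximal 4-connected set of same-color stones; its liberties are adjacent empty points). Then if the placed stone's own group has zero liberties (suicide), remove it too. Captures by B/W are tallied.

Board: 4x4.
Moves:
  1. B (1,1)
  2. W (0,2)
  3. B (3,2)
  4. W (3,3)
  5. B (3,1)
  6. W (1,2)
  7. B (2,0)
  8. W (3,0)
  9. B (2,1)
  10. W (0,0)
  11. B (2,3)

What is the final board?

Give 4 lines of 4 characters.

Answer: W.W.
.BW.
BB.B
.BB.

Derivation:
Move 1: B@(1,1) -> caps B=0 W=0
Move 2: W@(0,2) -> caps B=0 W=0
Move 3: B@(3,2) -> caps B=0 W=0
Move 4: W@(3,3) -> caps B=0 W=0
Move 5: B@(3,1) -> caps B=0 W=0
Move 6: W@(1,2) -> caps B=0 W=0
Move 7: B@(2,0) -> caps B=0 W=0
Move 8: W@(3,0) -> caps B=0 W=0
Move 9: B@(2,1) -> caps B=0 W=0
Move 10: W@(0,0) -> caps B=0 W=0
Move 11: B@(2,3) -> caps B=1 W=0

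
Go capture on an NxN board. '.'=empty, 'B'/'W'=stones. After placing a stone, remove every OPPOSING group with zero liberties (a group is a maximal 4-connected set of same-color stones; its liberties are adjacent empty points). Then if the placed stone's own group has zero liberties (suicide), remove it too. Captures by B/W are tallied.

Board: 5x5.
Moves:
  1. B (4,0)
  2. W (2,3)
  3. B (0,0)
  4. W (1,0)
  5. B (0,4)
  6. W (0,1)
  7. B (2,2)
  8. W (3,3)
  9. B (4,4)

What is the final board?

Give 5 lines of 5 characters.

Move 1: B@(4,0) -> caps B=0 W=0
Move 2: W@(2,3) -> caps B=0 W=0
Move 3: B@(0,0) -> caps B=0 W=0
Move 4: W@(1,0) -> caps B=0 W=0
Move 5: B@(0,4) -> caps B=0 W=0
Move 6: W@(0,1) -> caps B=0 W=1
Move 7: B@(2,2) -> caps B=0 W=1
Move 8: W@(3,3) -> caps B=0 W=1
Move 9: B@(4,4) -> caps B=0 W=1

Answer: .W..B
W....
..BW.
...W.
B...B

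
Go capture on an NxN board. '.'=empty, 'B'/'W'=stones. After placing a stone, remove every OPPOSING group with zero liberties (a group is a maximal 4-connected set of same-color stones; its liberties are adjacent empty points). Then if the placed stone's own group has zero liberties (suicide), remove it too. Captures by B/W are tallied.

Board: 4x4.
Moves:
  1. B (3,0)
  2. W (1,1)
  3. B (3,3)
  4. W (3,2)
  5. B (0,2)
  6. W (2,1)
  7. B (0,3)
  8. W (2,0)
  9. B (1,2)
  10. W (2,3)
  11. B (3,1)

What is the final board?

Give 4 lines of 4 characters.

Move 1: B@(3,0) -> caps B=0 W=0
Move 2: W@(1,1) -> caps B=0 W=0
Move 3: B@(3,3) -> caps B=0 W=0
Move 4: W@(3,2) -> caps B=0 W=0
Move 5: B@(0,2) -> caps B=0 W=0
Move 6: W@(2,1) -> caps B=0 W=0
Move 7: B@(0,3) -> caps B=0 W=0
Move 8: W@(2,0) -> caps B=0 W=0
Move 9: B@(1,2) -> caps B=0 W=0
Move 10: W@(2,3) -> caps B=0 W=1
Move 11: B@(3,1) -> caps B=0 W=1

Answer: ..BB
.WB.
WW.W
..W.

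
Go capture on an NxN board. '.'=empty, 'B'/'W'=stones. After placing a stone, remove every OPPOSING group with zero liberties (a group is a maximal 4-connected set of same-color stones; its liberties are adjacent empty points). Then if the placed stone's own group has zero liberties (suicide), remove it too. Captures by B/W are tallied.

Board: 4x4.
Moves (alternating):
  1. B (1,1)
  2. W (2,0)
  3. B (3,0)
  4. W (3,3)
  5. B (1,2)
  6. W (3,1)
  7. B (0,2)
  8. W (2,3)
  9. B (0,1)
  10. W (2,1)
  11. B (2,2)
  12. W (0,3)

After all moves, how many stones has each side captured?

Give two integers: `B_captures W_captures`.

Move 1: B@(1,1) -> caps B=0 W=0
Move 2: W@(2,0) -> caps B=0 W=0
Move 3: B@(3,0) -> caps B=0 W=0
Move 4: W@(3,3) -> caps B=0 W=0
Move 5: B@(1,2) -> caps B=0 W=0
Move 6: W@(3,1) -> caps B=0 W=1
Move 7: B@(0,2) -> caps B=0 W=1
Move 8: W@(2,3) -> caps B=0 W=1
Move 9: B@(0,1) -> caps B=0 W=1
Move 10: W@(2,1) -> caps B=0 W=1
Move 11: B@(2,2) -> caps B=0 W=1
Move 12: W@(0,3) -> caps B=0 W=1

Answer: 0 1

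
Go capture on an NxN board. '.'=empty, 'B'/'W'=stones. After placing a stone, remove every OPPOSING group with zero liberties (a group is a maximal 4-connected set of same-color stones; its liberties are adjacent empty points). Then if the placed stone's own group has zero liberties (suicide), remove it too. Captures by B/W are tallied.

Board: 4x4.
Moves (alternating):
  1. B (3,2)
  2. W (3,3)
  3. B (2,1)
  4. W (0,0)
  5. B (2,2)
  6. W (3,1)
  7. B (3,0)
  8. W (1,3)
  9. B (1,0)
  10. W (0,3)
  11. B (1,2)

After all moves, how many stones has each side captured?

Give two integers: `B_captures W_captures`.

Move 1: B@(3,2) -> caps B=0 W=0
Move 2: W@(3,3) -> caps B=0 W=0
Move 3: B@(2,1) -> caps B=0 W=0
Move 4: W@(0,0) -> caps B=0 W=0
Move 5: B@(2,2) -> caps B=0 W=0
Move 6: W@(3,1) -> caps B=0 W=0
Move 7: B@(3,0) -> caps B=1 W=0
Move 8: W@(1,3) -> caps B=1 W=0
Move 9: B@(1,0) -> caps B=1 W=0
Move 10: W@(0,3) -> caps B=1 W=0
Move 11: B@(1,2) -> caps B=1 W=0

Answer: 1 0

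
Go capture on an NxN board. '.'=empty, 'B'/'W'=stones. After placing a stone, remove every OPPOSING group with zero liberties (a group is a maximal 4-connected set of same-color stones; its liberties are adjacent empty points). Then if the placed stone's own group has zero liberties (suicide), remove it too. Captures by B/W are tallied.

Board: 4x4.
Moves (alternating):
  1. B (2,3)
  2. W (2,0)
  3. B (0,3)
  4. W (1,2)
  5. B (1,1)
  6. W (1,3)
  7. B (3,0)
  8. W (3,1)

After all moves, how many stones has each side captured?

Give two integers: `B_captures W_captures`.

Answer: 0 1

Derivation:
Move 1: B@(2,3) -> caps B=0 W=0
Move 2: W@(2,0) -> caps B=0 W=0
Move 3: B@(0,3) -> caps B=0 W=0
Move 4: W@(1,2) -> caps B=0 W=0
Move 5: B@(1,1) -> caps B=0 W=0
Move 6: W@(1,3) -> caps B=0 W=0
Move 7: B@(3,0) -> caps B=0 W=0
Move 8: W@(3,1) -> caps B=0 W=1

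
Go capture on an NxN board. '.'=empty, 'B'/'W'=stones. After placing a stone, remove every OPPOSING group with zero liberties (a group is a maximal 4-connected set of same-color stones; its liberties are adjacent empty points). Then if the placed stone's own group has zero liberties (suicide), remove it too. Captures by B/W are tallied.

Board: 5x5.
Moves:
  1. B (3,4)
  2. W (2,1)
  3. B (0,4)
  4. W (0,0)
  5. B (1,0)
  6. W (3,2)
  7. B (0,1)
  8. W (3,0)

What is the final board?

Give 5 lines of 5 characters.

Move 1: B@(3,4) -> caps B=0 W=0
Move 2: W@(2,1) -> caps B=0 W=0
Move 3: B@(0,4) -> caps B=0 W=0
Move 4: W@(0,0) -> caps B=0 W=0
Move 5: B@(1,0) -> caps B=0 W=0
Move 6: W@(3,2) -> caps B=0 W=0
Move 7: B@(0,1) -> caps B=1 W=0
Move 8: W@(3,0) -> caps B=1 W=0

Answer: .B..B
B....
.W...
W.W.B
.....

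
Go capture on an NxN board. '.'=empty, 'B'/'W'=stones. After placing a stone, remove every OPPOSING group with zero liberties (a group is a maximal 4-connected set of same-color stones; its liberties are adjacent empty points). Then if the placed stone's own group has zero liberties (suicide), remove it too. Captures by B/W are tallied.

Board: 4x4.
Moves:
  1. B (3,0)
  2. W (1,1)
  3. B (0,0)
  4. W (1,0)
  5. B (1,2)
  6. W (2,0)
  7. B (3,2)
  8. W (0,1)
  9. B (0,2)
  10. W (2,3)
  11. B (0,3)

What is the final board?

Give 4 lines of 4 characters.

Move 1: B@(3,0) -> caps B=0 W=0
Move 2: W@(1,1) -> caps B=0 W=0
Move 3: B@(0,0) -> caps B=0 W=0
Move 4: W@(1,0) -> caps B=0 W=0
Move 5: B@(1,2) -> caps B=0 W=0
Move 6: W@(2,0) -> caps B=0 W=0
Move 7: B@(3,2) -> caps B=0 W=0
Move 8: W@(0,1) -> caps B=0 W=1
Move 9: B@(0,2) -> caps B=0 W=1
Move 10: W@(2,3) -> caps B=0 W=1
Move 11: B@(0,3) -> caps B=0 W=1

Answer: .WBB
WWB.
W..W
B.B.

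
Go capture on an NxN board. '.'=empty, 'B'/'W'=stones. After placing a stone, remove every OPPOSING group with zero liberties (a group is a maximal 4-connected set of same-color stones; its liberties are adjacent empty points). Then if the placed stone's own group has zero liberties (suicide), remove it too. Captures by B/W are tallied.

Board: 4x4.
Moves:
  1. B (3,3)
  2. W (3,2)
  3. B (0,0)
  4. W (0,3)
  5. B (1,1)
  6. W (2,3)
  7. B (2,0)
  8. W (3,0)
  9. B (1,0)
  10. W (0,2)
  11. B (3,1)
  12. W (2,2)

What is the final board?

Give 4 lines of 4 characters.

Move 1: B@(3,3) -> caps B=0 W=0
Move 2: W@(3,2) -> caps B=0 W=0
Move 3: B@(0,0) -> caps B=0 W=0
Move 4: W@(0,3) -> caps B=0 W=0
Move 5: B@(1,1) -> caps B=0 W=0
Move 6: W@(2,3) -> caps B=0 W=1
Move 7: B@(2,0) -> caps B=0 W=1
Move 8: W@(3,0) -> caps B=0 W=1
Move 9: B@(1,0) -> caps B=0 W=1
Move 10: W@(0,2) -> caps B=0 W=1
Move 11: B@(3,1) -> caps B=1 W=1
Move 12: W@(2,2) -> caps B=1 W=1

Answer: B.WW
BB..
B.WW
.BW.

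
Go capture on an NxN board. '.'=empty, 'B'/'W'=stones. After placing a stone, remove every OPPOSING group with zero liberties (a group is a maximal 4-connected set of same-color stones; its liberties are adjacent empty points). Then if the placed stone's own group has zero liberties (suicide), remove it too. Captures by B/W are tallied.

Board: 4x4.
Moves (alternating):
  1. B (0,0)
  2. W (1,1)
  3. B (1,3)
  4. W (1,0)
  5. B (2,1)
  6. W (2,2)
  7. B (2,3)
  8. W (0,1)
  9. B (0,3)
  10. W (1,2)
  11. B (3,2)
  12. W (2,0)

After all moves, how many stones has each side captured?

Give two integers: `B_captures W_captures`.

Answer: 0 1

Derivation:
Move 1: B@(0,0) -> caps B=0 W=0
Move 2: W@(1,1) -> caps B=0 W=0
Move 3: B@(1,3) -> caps B=0 W=0
Move 4: W@(1,0) -> caps B=0 W=0
Move 5: B@(2,1) -> caps B=0 W=0
Move 6: W@(2,2) -> caps B=0 W=0
Move 7: B@(2,3) -> caps B=0 W=0
Move 8: W@(0,1) -> caps B=0 W=1
Move 9: B@(0,3) -> caps B=0 W=1
Move 10: W@(1,2) -> caps B=0 W=1
Move 11: B@(3,2) -> caps B=0 W=1
Move 12: W@(2,0) -> caps B=0 W=1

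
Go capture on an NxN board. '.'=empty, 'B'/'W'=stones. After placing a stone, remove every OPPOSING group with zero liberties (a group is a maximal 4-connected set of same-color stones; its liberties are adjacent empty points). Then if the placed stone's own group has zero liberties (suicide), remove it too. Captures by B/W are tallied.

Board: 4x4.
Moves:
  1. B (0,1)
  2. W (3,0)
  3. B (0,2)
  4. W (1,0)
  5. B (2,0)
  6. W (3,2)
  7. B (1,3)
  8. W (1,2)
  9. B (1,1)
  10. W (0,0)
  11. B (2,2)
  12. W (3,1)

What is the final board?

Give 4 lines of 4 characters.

Answer: .BB.
.B.B
B.B.
WWW.

Derivation:
Move 1: B@(0,1) -> caps B=0 W=0
Move 2: W@(3,0) -> caps B=0 W=0
Move 3: B@(0,2) -> caps B=0 W=0
Move 4: W@(1,0) -> caps B=0 W=0
Move 5: B@(2,0) -> caps B=0 W=0
Move 6: W@(3,2) -> caps B=0 W=0
Move 7: B@(1,3) -> caps B=0 W=0
Move 8: W@(1,2) -> caps B=0 W=0
Move 9: B@(1,1) -> caps B=0 W=0
Move 10: W@(0,0) -> caps B=0 W=0
Move 11: B@(2,2) -> caps B=1 W=0
Move 12: W@(3,1) -> caps B=1 W=0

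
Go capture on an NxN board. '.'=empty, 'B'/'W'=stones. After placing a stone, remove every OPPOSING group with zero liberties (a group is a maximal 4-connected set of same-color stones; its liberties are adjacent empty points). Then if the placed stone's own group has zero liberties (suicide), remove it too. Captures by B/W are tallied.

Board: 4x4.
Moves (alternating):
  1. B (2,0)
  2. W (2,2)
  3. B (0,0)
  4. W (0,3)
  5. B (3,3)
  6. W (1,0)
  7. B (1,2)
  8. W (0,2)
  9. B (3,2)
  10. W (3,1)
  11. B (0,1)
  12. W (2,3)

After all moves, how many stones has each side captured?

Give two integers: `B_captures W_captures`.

Move 1: B@(2,0) -> caps B=0 W=0
Move 2: W@(2,2) -> caps B=0 W=0
Move 3: B@(0,0) -> caps B=0 W=0
Move 4: W@(0,3) -> caps B=0 W=0
Move 5: B@(3,3) -> caps B=0 W=0
Move 6: W@(1,0) -> caps B=0 W=0
Move 7: B@(1,2) -> caps B=0 W=0
Move 8: W@(0,2) -> caps B=0 W=0
Move 9: B@(3,2) -> caps B=0 W=0
Move 10: W@(3,1) -> caps B=0 W=0
Move 11: B@(0,1) -> caps B=0 W=0
Move 12: W@(2,3) -> caps B=0 W=2

Answer: 0 2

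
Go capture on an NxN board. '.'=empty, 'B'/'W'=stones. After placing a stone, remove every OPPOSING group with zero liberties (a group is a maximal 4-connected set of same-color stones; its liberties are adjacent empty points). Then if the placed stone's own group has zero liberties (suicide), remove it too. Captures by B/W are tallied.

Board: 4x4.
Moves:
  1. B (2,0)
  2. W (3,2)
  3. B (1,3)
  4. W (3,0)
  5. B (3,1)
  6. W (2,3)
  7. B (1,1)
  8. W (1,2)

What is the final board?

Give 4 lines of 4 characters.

Answer: ....
.BWB
B..W
.BW.

Derivation:
Move 1: B@(2,0) -> caps B=0 W=0
Move 2: W@(3,2) -> caps B=0 W=0
Move 3: B@(1,3) -> caps B=0 W=0
Move 4: W@(3,0) -> caps B=0 W=0
Move 5: B@(3,1) -> caps B=1 W=0
Move 6: W@(2,3) -> caps B=1 W=0
Move 7: B@(1,1) -> caps B=1 W=0
Move 8: W@(1,2) -> caps B=1 W=0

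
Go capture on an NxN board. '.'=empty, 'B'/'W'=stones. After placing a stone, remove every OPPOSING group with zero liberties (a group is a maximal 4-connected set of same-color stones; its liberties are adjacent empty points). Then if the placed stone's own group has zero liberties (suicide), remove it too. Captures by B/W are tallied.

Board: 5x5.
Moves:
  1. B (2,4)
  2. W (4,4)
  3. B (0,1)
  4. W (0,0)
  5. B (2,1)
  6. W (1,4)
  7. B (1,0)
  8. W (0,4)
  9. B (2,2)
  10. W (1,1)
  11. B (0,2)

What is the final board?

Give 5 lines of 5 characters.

Answer: .BB.W
BW..W
.BB.B
.....
....W

Derivation:
Move 1: B@(2,4) -> caps B=0 W=0
Move 2: W@(4,4) -> caps B=0 W=0
Move 3: B@(0,1) -> caps B=0 W=0
Move 4: W@(0,0) -> caps B=0 W=0
Move 5: B@(2,1) -> caps B=0 W=0
Move 6: W@(1,4) -> caps B=0 W=0
Move 7: B@(1,0) -> caps B=1 W=0
Move 8: W@(0,4) -> caps B=1 W=0
Move 9: B@(2,2) -> caps B=1 W=0
Move 10: W@(1,1) -> caps B=1 W=0
Move 11: B@(0,2) -> caps B=1 W=0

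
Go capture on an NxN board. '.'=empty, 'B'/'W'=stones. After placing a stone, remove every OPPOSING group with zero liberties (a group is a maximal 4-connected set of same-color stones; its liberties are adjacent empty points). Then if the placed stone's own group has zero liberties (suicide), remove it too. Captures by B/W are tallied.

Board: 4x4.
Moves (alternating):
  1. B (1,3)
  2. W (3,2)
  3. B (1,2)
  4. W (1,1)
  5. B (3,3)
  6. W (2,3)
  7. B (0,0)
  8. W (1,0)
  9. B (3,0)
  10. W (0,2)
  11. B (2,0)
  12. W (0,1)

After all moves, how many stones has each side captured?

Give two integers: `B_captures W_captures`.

Answer: 0 2

Derivation:
Move 1: B@(1,3) -> caps B=0 W=0
Move 2: W@(3,2) -> caps B=0 W=0
Move 3: B@(1,2) -> caps B=0 W=0
Move 4: W@(1,1) -> caps B=0 W=0
Move 5: B@(3,3) -> caps B=0 W=0
Move 6: W@(2,3) -> caps B=0 W=1
Move 7: B@(0,0) -> caps B=0 W=1
Move 8: W@(1,0) -> caps B=0 W=1
Move 9: B@(3,0) -> caps B=0 W=1
Move 10: W@(0,2) -> caps B=0 W=1
Move 11: B@(2,0) -> caps B=0 W=1
Move 12: W@(0,1) -> caps B=0 W=2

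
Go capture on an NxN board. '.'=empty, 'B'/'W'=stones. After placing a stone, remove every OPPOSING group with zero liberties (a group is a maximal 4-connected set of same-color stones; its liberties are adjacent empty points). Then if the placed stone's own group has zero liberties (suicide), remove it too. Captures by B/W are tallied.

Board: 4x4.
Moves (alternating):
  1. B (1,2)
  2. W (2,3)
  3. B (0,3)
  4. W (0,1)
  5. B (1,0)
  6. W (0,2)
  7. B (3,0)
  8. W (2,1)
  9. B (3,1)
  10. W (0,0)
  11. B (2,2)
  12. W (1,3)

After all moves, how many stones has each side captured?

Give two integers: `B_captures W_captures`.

Answer: 0 1

Derivation:
Move 1: B@(1,2) -> caps B=0 W=0
Move 2: W@(2,3) -> caps B=0 W=0
Move 3: B@(0,3) -> caps B=0 W=0
Move 4: W@(0,1) -> caps B=0 W=0
Move 5: B@(1,0) -> caps B=0 W=0
Move 6: W@(0,2) -> caps B=0 W=0
Move 7: B@(3,0) -> caps B=0 W=0
Move 8: W@(2,1) -> caps B=0 W=0
Move 9: B@(3,1) -> caps B=0 W=0
Move 10: W@(0,0) -> caps B=0 W=0
Move 11: B@(2,2) -> caps B=0 W=0
Move 12: W@(1,3) -> caps B=0 W=1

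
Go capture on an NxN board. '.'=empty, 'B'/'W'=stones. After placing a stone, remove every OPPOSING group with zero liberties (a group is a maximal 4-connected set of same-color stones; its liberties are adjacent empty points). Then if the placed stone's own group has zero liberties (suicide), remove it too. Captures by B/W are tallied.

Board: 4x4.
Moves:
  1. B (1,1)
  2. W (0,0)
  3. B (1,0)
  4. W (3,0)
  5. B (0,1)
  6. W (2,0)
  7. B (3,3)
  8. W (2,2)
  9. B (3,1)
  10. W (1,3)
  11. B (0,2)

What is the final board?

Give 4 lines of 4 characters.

Answer: .BB.
BB.W
W.W.
WB.B

Derivation:
Move 1: B@(1,1) -> caps B=0 W=0
Move 2: W@(0,0) -> caps B=0 W=0
Move 3: B@(1,0) -> caps B=0 W=0
Move 4: W@(3,0) -> caps B=0 W=0
Move 5: B@(0,1) -> caps B=1 W=0
Move 6: W@(2,0) -> caps B=1 W=0
Move 7: B@(3,3) -> caps B=1 W=0
Move 8: W@(2,2) -> caps B=1 W=0
Move 9: B@(3,1) -> caps B=1 W=0
Move 10: W@(1,3) -> caps B=1 W=0
Move 11: B@(0,2) -> caps B=1 W=0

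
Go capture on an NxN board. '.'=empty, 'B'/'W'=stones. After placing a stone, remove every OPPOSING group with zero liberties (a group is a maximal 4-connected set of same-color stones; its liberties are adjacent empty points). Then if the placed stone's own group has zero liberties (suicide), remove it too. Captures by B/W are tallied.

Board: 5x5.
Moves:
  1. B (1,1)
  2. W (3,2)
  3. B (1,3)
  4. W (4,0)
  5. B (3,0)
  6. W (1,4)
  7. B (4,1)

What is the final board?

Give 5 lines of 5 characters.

Answer: .....
.B.BW
.....
B.W..
.B...

Derivation:
Move 1: B@(1,1) -> caps B=0 W=0
Move 2: W@(3,2) -> caps B=0 W=0
Move 3: B@(1,3) -> caps B=0 W=0
Move 4: W@(4,0) -> caps B=0 W=0
Move 5: B@(3,0) -> caps B=0 W=0
Move 6: W@(1,4) -> caps B=0 W=0
Move 7: B@(4,1) -> caps B=1 W=0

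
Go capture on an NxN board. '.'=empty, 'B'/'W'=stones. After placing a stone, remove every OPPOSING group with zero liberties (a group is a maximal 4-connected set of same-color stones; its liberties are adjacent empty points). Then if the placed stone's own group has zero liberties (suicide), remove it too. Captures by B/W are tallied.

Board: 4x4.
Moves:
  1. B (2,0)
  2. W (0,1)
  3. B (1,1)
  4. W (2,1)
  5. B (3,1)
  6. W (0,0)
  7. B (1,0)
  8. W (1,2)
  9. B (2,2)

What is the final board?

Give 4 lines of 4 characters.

Answer: WW..
BBW.
B.B.
.B..

Derivation:
Move 1: B@(2,0) -> caps B=0 W=0
Move 2: W@(0,1) -> caps B=0 W=0
Move 3: B@(1,1) -> caps B=0 W=0
Move 4: W@(2,1) -> caps B=0 W=0
Move 5: B@(3,1) -> caps B=0 W=0
Move 6: W@(0,0) -> caps B=0 W=0
Move 7: B@(1,0) -> caps B=0 W=0
Move 8: W@(1,2) -> caps B=0 W=0
Move 9: B@(2,2) -> caps B=1 W=0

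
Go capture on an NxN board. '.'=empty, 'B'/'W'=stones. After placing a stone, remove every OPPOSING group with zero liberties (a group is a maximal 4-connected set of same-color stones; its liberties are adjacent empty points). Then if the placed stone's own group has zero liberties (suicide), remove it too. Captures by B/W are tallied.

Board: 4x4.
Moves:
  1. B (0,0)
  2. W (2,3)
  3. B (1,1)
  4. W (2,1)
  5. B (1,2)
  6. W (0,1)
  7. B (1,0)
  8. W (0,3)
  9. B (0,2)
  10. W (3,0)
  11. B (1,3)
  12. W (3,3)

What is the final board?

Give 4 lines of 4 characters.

Move 1: B@(0,0) -> caps B=0 W=0
Move 2: W@(2,3) -> caps B=0 W=0
Move 3: B@(1,1) -> caps B=0 W=0
Move 4: W@(2,1) -> caps B=0 W=0
Move 5: B@(1,2) -> caps B=0 W=0
Move 6: W@(0,1) -> caps B=0 W=0
Move 7: B@(1,0) -> caps B=0 W=0
Move 8: W@(0,3) -> caps B=0 W=0
Move 9: B@(0,2) -> caps B=1 W=0
Move 10: W@(3,0) -> caps B=1 W=0
Move 11: B@(1,3) -> caps B=2 W=0
Move 12: W@(3,3) -> caps B=2 W=0

Answer: B.B.
BBBB
.W.W
W..W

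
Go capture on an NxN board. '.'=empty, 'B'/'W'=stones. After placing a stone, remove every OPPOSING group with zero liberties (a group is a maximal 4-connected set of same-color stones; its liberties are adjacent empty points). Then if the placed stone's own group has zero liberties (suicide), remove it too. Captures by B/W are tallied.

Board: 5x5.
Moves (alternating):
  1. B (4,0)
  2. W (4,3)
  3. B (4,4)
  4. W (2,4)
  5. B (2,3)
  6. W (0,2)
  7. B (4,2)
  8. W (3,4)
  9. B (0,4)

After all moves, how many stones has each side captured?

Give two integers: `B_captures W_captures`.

Answer: 0 1

Derivation:
Move 1: B@(4,0) -> caps B=0 W=0
Move 2: W@(4,3) -> caps B=0 W=0
Move 3: B@(4,4) -> caps B=0 W=0
Move 4: W@(2,4) -> caps B=0 W=0
Move 5: B@(2,3) -> caps B=0 W=0
Move 6: W@(0,2) -> caps B=0 W=0
Move 7: B@(4,2) -> caps B=0 W=0
Move 8: W@(3,4) -> caps B=0 W=1
Move 9: B@(0,4) -> caps B=0 W=1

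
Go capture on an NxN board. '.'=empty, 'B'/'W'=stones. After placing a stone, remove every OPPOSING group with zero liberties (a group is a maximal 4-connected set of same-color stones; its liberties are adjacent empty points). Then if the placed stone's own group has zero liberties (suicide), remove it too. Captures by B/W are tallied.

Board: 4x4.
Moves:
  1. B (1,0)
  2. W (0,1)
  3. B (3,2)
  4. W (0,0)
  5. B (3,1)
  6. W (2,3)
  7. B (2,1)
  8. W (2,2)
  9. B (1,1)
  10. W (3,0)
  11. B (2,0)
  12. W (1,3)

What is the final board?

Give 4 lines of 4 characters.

Move 1: B@(1,0) -> caps B=0 W=0
Move 2: W@(0,1) -> caps B=0 W=0
Move 3: B@(3,2) -> caps B=0 W=0
Move 4: W@(0,0) -> caps B=0 W=0
Move 5: B@(3,1) -> caps B=0 W=0
Move 6: W@(2,3) -> caps B=0 W=0
Move 7: B@(2,1) -> caps B=0 W=0
Move 8: W@(2,2) -> caps B=0 W=0
Move 9: B@(1,1) -> caps B=0 W=0
Move 10: W@(3,0) -> caps B=0 W=0
Move 11: B@(2,0) -> caps B=1 W=0
Move 12: W@(1,3) -> caps B=1 W=0

Answer: WW..
BB.W
BBWW
.BB.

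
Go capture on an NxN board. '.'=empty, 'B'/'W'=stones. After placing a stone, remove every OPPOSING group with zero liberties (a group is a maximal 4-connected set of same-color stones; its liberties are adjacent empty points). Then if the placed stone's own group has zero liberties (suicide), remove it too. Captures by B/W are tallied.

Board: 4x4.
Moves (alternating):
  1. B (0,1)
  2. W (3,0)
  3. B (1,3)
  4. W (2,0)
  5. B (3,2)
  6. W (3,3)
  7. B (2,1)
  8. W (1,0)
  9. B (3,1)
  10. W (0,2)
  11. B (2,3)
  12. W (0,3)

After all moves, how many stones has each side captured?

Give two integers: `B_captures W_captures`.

Move 1: B@(0,1) -> caps B=0 W=0
Move 2: W@(3,0) -> caps B=0 W=0
Move 3: B@(1,3) -> caps B=0 W=0
Move 4: W@(2,0) -> caps B=0 W=0
Move 5: B@(3,2) -> caps B=0 W=0
Move 6: W@(3,3) -> caps B=0 W=0
Move 7: B@(2,1) -> caps B=0 W=0
Move 8: W@(1,0) -> caps B=0 W=0
Move 9: B@(3,1) -> caps B=0 W=0
Move 10: W@(0,2) -> caps B=0 W=0
Move 11: B@(2,3) -> caps B=1 W=0
Move 12: W@(0,3) -> caps B=1 W=0

Answer: 1 0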